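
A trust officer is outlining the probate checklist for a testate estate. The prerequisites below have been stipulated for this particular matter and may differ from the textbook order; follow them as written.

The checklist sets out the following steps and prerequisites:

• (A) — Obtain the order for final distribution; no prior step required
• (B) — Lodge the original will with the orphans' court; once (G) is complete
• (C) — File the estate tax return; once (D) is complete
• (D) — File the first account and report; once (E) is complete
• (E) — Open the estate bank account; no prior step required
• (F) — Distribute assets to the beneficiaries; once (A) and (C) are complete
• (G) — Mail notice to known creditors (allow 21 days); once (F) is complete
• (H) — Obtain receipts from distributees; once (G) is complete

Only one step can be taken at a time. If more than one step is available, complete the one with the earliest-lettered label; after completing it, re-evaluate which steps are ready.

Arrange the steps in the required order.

Nothing is required for (A) and (E). (A) has the earlier label → (A) first.
That leaves (E) as the only ready step → (E).
Next only (D) has its prerequisites met → (D).
(C) needed (D), now all done → (C).
(F) needed (A) and (C), now all done → (F).
That leaves (G) as the only ready step → (G).
(B) and (H) are both available; (B) has the earlier label → (B).
(H) needed (G), now all done → (H).

(A) → (E) → (D) → (C) → (F) → (G) → (B) → (H)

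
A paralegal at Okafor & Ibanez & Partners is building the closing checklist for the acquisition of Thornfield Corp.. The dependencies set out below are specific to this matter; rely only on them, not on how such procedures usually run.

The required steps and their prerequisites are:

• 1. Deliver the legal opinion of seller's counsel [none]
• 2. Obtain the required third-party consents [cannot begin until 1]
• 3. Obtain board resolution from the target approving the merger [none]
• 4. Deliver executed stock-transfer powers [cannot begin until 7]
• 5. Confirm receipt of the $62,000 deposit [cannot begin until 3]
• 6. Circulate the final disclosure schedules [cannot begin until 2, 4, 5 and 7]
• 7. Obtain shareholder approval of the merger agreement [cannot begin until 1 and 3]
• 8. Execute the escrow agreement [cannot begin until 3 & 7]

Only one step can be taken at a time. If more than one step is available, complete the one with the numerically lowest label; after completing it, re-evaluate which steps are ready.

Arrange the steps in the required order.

1, 2, 3, 5, 7, 4, 6, 8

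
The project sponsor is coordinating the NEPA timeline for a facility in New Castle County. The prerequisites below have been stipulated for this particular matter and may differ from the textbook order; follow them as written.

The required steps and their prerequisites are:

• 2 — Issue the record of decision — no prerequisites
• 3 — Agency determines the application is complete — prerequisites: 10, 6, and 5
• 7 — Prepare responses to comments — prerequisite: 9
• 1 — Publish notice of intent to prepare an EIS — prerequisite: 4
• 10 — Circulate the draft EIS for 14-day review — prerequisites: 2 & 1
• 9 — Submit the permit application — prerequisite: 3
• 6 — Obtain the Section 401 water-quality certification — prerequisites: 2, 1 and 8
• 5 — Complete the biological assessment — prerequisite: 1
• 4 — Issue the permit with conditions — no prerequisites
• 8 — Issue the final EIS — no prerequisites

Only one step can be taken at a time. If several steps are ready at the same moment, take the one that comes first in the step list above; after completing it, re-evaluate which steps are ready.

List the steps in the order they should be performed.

2, 4, 1, 10, 5, 8, 6, 3, 9, 7

Nothing is required for 2, 4 and 8. 2 is listed earlier → 2 first.
Ready: 4 and 8. 4 is listed earlier → 4.
1 now also ready, so the ready set is {1, 8}; 1 is listed earlier → 1.
Now 10, 5 and 8 have their prerequisites met. 10 is listed earlier, so 10 next.
Ready: 5 and 8. 5 is listed earlier → 5.
8 is the only step now ready → 8.
6 needed 2, 1 and 8, now all done → 6.
Next only 3 has its prerequisites met → 3.
9 needed 3, now all done → 9.
That leaves 7 as the only ready step → 7.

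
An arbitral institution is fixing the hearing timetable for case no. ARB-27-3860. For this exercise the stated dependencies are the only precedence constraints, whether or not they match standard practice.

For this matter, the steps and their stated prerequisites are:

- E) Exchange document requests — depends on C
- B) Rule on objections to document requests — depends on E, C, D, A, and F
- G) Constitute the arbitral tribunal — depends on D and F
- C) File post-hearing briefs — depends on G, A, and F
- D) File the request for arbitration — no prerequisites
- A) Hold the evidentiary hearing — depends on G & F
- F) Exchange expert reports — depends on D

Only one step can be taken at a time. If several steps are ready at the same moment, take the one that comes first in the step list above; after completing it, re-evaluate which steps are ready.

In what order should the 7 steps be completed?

D F G A C E B

Only D has no prerequisites, so it is first.
F needed D, now all done → F.
G needed D and F, now all done → G.
A is the only step now ready → A.
Next only C has its prerequisites met → C.
E needed C, now all done → E.
Next only B has its prerequisites met → B.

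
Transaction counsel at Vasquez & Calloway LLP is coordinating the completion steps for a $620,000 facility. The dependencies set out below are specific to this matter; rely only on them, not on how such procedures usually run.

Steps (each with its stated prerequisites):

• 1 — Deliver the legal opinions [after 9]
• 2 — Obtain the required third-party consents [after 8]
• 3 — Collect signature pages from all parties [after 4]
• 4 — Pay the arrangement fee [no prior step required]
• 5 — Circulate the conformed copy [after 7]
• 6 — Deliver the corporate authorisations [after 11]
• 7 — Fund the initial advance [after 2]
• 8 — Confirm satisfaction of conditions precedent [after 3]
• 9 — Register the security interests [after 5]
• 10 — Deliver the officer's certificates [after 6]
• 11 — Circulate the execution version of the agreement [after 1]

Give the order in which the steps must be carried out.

Only 4 has no prerequisites, so it is first.
3 needed 4, now all done → 3.
8 needed 3, now all done → 8.
Next only 2 has its prerequisites met → 2.
That leaves 7 as the only ready step → 7.
That leaves 5 as the only ready step → 5.
9 needed 5, now all done → 9.
1 needed 9, now all done → 1.
11 needed 1, now all done → 11.
6 needed 11, now all done → 6.
Next only 10 has its prerequisites met → 10.

4 3 8 2 7 5 9 1 11 6 10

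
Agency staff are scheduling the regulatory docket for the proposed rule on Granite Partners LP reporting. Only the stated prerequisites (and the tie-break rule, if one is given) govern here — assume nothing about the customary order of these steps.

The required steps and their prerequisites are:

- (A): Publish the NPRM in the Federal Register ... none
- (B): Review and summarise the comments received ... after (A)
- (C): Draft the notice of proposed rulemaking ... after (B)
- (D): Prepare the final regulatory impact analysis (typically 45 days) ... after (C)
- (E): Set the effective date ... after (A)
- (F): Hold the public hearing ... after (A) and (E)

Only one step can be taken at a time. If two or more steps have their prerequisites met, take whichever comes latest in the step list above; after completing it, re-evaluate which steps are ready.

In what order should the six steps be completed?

(A) (E) (F) (B) (C) (D)

(A) is the only step with nothing outstanding, so it goes first.
Ready: (E) and (B). (E) is listed later → (E).
(F) now also ready, so the ready set is {(F), (B)}; (F) is listed later → (F).
That leaves (B) as the only ready step → (B).
(C) is the only step now ready → (C).
(D) is the only step now ready → (D).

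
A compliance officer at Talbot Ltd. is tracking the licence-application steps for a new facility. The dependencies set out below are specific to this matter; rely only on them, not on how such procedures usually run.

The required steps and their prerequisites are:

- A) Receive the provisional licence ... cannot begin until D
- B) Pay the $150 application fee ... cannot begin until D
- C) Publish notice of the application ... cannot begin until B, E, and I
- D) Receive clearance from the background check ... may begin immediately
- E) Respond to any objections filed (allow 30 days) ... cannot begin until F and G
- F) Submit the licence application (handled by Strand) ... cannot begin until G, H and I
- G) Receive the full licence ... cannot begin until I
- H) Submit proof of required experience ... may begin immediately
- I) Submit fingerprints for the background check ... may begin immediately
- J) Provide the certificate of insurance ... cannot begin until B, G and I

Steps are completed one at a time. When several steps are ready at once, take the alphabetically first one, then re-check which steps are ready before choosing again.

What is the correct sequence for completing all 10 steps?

D A B H I G F E C J

D, H and I have no prerequisites; D has the earlier label, so D is first.
Ready: A, B, H and I. A has the earlier label → A.
B, H and I are all available; B has the earlier label → B.
H and I are both available; H has the earlier label → H.
I is the only step now ready → I.
G needed I, now all done → G.
Now F and J have their prerequisites met. F has the earlier label, so F next.
E and J are both available; E has the earlier label → E.
Ready: C and J. C has the earlier label → C.
J needed B, G and I, now all done → J.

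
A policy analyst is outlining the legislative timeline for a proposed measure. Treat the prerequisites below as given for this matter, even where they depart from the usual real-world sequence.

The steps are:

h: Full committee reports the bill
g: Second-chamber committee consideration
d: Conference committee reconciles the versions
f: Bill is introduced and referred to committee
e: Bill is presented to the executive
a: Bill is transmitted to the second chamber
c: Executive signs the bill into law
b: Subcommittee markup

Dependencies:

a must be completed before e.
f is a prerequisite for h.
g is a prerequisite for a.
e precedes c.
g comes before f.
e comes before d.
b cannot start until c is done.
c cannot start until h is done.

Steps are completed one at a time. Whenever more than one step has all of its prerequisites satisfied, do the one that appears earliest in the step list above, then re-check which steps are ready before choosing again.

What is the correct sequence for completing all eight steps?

g → f → h → a → e → d → c → b

Only g has no prerequisites, so it is first.
f and a are both available; f is listed earlier → f.
h and a are both available; h is listed earlier → h.
a needed g, now all done → a.
Next only e has its prerequisites met → e.
d and c are both available; d is listed earlier → d.
Next only c has its prerequisites met → c.
b needed c, now all done → b.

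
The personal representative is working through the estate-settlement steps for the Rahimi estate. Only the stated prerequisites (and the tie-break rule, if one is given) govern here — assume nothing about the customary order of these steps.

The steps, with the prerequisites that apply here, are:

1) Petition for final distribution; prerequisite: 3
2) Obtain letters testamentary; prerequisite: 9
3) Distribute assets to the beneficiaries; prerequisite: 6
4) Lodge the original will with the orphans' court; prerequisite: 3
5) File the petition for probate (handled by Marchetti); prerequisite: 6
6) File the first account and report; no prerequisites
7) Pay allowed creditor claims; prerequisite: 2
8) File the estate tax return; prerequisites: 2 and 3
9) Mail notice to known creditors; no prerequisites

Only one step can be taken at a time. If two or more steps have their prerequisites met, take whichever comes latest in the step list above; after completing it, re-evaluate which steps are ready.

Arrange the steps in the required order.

9 → 6 → 5 → 3 → 4 → 2 → 8 → 7 → 1

9 and 6 have no prerequisites; 9 is listed later, so 9 is first.
Ready: 6 and 2. 6 is listed later → 6.
5, 3 and 2 are all available; 5 is listed later → 5.
Now 3 and 2 have their prerequisites met. 3 is listed later, so 3 next.
4 and 1 now also ready, so the ready set is {4, 2, 1}; 4 is listed later → 4.
Ready: 2 and 1. 2 is listed later → 2.
8 and 7 now also ready, so the ready set is {8, 7, 1}; 8 is listed later → 8.
7 and 1 are both available; 7 is listed later → 7.
1 needed 3, now all done → 1.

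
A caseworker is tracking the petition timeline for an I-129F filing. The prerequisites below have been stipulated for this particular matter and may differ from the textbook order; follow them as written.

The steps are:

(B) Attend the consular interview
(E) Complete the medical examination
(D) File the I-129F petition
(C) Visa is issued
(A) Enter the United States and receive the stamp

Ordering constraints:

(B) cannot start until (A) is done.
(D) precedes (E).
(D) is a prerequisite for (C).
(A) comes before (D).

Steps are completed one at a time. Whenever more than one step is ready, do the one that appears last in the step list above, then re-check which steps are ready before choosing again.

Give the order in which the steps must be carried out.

(A) has no prerequisites → (A) first.
Now (D) and (B) have their prerequisites met. (D) is listed later, so (D) next.
(C) and (E) now also ready, so the ready set is {(C), (E), (B)}; (C) is listed later → (C).
(E) and (B) are both available; (E) is listed later → (E).
(B) is the only step now ready → (B).

(A) → (D) → (C) → (E) → (B)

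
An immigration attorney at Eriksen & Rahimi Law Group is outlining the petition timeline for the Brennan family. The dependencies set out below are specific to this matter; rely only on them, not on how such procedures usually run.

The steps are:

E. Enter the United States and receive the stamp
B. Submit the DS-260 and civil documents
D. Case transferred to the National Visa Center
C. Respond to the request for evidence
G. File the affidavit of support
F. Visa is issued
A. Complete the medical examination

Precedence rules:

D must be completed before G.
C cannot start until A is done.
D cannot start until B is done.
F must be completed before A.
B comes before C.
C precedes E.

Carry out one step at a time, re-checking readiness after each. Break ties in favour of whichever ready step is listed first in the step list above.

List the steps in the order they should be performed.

Nothing is required for B and F. B is listed earlier → B first.
Now D and F have their prerequisites met. D is listed earlier, so D next.
G now also ready, so the ready set is {G, F}; G is listed earlier → G.
That leaves F as the only ready step → F.
A needed F, now all done → A.
That leaves C as the only ready step → C.
Next only E has its prerequisites met → E.

B D G F A C E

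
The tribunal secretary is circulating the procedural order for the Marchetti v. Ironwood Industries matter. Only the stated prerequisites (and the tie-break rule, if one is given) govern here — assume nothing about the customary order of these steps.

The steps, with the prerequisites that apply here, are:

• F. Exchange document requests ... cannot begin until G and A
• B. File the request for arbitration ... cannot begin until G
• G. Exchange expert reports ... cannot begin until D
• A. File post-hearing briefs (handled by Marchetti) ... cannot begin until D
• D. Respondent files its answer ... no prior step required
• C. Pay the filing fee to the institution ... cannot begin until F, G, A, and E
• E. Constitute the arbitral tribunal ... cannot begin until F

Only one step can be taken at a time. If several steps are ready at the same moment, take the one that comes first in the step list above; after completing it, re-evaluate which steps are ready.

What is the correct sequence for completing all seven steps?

D has no prerequisites → D first.
G and A are both available; G is listed earlier → G.
B and A are both available; B is listed earlier → B.
That leaves A as the only ready step → A.
F needed G and A, now all done → F.
Next only E has its prerequisites met → E.
Next only C has its prerequisites met → C.

D, G, B, A, F, E, C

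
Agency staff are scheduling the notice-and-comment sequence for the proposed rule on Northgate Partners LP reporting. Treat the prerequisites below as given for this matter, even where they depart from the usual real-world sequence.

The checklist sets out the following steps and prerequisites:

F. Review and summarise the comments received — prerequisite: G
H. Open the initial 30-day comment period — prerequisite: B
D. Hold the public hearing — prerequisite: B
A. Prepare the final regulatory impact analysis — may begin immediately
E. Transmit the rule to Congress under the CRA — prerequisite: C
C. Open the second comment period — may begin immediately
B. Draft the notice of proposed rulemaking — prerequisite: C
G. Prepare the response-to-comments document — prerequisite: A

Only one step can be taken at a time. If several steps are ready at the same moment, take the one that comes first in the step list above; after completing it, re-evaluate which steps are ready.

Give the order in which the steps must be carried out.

A C E B H D G F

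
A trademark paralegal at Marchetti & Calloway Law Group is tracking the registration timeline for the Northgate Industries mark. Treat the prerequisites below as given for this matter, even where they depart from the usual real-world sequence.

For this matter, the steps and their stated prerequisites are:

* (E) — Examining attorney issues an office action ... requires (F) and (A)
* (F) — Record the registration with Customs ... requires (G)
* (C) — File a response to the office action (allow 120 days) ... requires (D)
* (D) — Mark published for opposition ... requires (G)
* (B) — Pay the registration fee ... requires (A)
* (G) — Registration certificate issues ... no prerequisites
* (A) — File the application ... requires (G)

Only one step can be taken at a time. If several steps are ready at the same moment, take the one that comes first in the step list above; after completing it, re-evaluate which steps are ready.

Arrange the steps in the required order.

(G) is the only step with nothing outstanding, so it goes first.
Now (F), (D) and (A) have their prerequisites met. (F) is listed earlier, so (F) next.
(D) and (A) are both available; (D) is listed earlier → (D).
Ready: (C) and (A). (C) is listed earlier → (C).
That leaves (A) as the only ready step → (A).
Ready: (E) and (B). (E) is listed earlier → (E).
(B) is the only step now ready → (B).

(G), (F), (D), (C), (A), (E), (B)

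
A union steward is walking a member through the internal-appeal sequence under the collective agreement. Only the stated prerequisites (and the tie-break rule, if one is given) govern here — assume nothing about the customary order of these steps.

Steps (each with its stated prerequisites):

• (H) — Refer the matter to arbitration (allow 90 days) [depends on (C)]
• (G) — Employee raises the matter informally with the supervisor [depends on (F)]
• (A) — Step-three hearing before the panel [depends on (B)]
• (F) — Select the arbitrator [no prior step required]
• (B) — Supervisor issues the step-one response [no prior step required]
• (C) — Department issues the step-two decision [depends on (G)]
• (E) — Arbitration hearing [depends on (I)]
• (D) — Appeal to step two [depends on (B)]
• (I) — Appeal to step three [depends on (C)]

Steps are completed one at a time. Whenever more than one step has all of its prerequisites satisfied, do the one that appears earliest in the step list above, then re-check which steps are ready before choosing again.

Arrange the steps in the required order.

(F), (G), (B), (A), (C), (H), (D), (I), (E)

Nothing is required for (F) and (B). (F) is listed earlier → (F) first.
(G) and (B) are both available; (G) is listed earlier → (G).
(C) now also ready, so the ready set is {(B), (C)}; (B) is listed earlier → (B).
(A) and (D) now also ready, so the ready set is {(A), (C), (D)}; (A) is listed earlier → (A).
Now (C) and (D) have their prerequisites met. (C) is listed earlier, so (C) next.
(H), (D) and (I) are all available; (H) is listed earlier → (H).
Now (D) and (I) have their prerequisites met. (D) is listed earlier, so (D) next.
That leaves (I) as the only ready step → (I).
That leaves (E) as the only ready step → (E).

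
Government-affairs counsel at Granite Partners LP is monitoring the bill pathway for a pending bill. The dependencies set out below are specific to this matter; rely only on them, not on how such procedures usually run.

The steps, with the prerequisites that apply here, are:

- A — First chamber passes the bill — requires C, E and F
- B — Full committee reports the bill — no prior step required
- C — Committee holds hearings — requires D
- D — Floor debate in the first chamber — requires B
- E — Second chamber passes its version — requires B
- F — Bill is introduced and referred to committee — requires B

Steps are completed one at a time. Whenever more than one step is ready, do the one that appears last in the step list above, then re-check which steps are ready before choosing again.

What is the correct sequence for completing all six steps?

B has no prerequisites → B first.
Now F, E and D have their prerequisites met. F is listed later, so F next.
E and D are both available; E is listed later → E.
D needed B, now all done → D.
Next only C has its prerequisites met → C.
A needed F, E and C, now all done → A.

B F E D C A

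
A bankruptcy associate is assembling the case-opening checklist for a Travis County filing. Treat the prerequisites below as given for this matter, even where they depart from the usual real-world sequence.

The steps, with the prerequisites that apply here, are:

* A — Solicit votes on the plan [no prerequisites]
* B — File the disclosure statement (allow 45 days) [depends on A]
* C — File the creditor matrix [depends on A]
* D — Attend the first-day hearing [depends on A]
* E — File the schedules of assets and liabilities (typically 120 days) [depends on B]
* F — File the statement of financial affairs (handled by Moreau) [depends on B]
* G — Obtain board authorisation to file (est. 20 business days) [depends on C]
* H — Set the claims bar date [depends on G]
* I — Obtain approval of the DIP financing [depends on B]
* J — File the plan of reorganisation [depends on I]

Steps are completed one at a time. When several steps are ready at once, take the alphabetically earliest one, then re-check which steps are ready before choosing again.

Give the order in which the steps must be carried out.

A → B → C → D → E → F → G → H → I → J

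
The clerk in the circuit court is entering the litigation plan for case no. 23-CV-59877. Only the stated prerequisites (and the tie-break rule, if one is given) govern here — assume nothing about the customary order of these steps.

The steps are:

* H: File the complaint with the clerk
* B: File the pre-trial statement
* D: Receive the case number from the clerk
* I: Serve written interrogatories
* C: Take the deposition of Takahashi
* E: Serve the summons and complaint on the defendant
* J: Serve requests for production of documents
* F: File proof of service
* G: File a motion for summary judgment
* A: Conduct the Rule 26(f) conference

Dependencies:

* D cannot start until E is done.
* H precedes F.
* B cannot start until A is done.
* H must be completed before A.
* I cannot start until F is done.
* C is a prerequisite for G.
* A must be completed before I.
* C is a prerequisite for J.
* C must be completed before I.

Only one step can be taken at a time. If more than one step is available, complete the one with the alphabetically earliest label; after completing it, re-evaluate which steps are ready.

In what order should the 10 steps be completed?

C, E and H have no prerequisites; C has the earlier label, so C is first.
Now E, G, H and J have their prerequisites met. E has the earlier label, so E next.
D now also ready, so the ready set is {D, G, H, J}; D has the earlier label → D.
G, H and J are all available; G has the earlier label → G.
H and J are both available; H has the earlier label → H.
A and F now also ready, so the ready set is {A, F, J}; A has the earlier label → A.
B, F and J are all available; B has the earlier label → B.
Ready: F and J. F has the earlier label → F.
Ready: I and J. I has the earlier label → I.
Next only J has its prerequisites met → J.

C E D G H A B F I J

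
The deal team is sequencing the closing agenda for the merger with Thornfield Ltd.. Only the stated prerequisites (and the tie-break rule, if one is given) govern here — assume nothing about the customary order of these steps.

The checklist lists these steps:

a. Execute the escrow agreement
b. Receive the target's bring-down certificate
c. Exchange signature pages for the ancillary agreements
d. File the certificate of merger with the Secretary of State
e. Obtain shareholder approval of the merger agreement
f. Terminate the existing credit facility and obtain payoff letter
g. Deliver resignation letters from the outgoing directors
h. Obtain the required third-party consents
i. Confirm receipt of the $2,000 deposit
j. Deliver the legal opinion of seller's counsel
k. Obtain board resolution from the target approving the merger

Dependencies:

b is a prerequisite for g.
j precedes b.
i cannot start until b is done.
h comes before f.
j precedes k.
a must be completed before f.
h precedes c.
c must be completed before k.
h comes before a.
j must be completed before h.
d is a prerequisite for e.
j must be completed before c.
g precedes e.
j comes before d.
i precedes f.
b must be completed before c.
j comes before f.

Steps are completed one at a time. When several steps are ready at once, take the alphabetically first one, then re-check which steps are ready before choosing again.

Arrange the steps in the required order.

j has no prerequisites → j first.
b, d and h are all available; b has the earlier label → b.
Now d, g, h and i have their prerequisites met. d has the earlier label, so d next.
Now g, h and i have their prerequisites met. g has the earlier label, so g next.
e, h and i are all available; e has the earlier label → e.
Ready: h and i. h has the earlier label → h.
a and c now also ready, so the ready set is {a, c, i}; a has the earlier label → a.
Ready: c and i. c has the earlier label → c.
k now also ready, so the ready set is {i, k}; i has the earlier label → i.
f now also ready, so the ready set is {f, k}; f has the earlier label → f.
That leaves k as the only ready step → k.

j b d g e h a c i f k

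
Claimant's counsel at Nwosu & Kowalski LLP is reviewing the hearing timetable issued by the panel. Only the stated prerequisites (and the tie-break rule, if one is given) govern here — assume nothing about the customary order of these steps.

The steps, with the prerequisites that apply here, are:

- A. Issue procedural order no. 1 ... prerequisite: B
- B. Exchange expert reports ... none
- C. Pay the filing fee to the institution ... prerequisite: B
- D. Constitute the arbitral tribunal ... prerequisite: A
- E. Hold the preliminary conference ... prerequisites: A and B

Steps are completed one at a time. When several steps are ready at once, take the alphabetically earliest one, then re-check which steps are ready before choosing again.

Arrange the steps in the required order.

B is the only step with nothing outstanding, so it goes first.
A and C are both available; A has the earlier label → A.
Ready: C, D and E. C has the earlier label → C.
D and E are both available; D has the earlier label → D.
E needed A and B, now all done → E.

B → A → C → D → E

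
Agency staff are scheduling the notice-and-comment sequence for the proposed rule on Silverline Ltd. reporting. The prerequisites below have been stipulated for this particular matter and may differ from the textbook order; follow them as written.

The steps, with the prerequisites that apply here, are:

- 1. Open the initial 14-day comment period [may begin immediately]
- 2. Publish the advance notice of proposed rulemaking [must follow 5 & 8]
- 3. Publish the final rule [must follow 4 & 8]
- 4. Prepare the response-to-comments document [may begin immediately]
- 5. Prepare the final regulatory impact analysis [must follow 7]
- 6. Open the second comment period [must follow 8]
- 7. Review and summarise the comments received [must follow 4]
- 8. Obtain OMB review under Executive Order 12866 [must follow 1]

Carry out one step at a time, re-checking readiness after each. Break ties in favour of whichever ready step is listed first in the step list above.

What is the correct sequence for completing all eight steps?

1 → 4 → 7 → 5 → 8 → 2 → 3 → 6

Nothing is required for 1 and 4. 1 is listed earlier → 1 first.
Now 4 and 8 have their prerequisites met. 4 is listed earlier, so 4 next.
Now 7 and 8 have their prerequisites met. 7 is listed earlier, so 7 next.
5 now also ready, so the ready set is {5, 8}; 5 is listed earlier → 5.
8 is the only step now ready → 8.
Ready: 2, 3 and 6. 2 is listed earlier → 2.
3 and 6 are both available; 3 is listed earlier → 3.
6 needed 8, now all done → 6.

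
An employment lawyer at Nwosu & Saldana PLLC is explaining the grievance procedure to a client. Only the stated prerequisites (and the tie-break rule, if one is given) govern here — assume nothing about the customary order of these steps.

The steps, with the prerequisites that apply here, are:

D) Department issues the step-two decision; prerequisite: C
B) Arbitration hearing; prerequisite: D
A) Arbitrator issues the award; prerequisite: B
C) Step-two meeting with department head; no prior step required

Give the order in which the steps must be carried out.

C, D, B, A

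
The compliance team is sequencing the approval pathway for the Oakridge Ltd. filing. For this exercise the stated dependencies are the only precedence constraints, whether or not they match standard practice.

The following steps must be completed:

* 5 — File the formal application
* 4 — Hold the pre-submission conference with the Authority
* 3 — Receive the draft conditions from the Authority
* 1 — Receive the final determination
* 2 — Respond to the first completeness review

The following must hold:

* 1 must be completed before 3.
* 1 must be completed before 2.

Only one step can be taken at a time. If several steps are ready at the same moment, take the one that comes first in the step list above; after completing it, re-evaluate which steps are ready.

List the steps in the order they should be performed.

5 → 4 → 1 → 3 → 2

5, 4 and 1 have no prerequisites; 5 is listed earlier, so 5 is first.
Ready: 4 and 1. 4 is listed earlier → 4.
1 is the only step now ready → 1.
Now 3 and 2 have their prerequisites met. 3 is listed earlier, so 3 next.
That leaves 2 as the only ready step → 2.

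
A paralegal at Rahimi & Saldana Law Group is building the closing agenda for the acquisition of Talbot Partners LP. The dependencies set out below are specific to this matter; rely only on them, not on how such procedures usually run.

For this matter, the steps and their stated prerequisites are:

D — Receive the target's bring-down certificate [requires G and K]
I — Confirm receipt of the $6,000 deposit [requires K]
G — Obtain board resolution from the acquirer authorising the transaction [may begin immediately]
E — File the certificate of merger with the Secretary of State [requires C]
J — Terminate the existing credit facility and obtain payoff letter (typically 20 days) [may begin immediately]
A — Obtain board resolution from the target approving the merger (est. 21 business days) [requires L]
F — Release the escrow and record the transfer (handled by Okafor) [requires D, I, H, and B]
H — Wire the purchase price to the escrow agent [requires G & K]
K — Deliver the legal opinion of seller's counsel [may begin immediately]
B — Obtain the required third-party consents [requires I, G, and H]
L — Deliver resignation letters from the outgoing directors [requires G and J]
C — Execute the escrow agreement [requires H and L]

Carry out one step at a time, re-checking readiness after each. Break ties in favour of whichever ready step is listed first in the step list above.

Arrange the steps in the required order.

G, J and K have no prerequisites; G is listed earlier, so G is first.
J and K are both available; J is listed earlier → J.
K and L are both available; K is listed earlier → K.
D, I and H now also ready, so the ready set is {D, I, H, L}; D is listed earlier → D.
Ready: I, H and L. I is listed earlier → I.
H and L are both available; H is listed earlier → H.
B now also ready, so the ready set is {B, L}; B is listed earlier → B.
F and L are both available; F is listed earlier → F.
L needed G and J, now all done → L.
A and C are both available; A is listed earlier → A.
That leaves C as the only ready step → C.
E needed C, now all done → E.

G J K D I H B F L A C E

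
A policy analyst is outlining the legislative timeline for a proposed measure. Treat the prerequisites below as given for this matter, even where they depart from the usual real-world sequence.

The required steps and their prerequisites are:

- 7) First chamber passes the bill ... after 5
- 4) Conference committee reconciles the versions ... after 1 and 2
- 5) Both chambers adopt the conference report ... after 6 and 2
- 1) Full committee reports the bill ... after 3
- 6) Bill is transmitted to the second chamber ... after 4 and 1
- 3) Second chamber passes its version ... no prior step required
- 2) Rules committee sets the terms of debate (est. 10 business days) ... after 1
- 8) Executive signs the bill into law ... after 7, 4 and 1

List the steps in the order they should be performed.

3 has no prerequisites → 3 first.
Next only 1 has its prerequisites met → 1.
2 needed 1, now all done → 2.
Next only 4 has its prerequisites met → 4.
6 is the only step now ready → 6.
That leaves 5 as the only ready step → 5.
7 needed 5, now all done → 7.
That leaves 8 as the only ready step → 8.

3, 1, 2, 4, 6, 5, 7, 8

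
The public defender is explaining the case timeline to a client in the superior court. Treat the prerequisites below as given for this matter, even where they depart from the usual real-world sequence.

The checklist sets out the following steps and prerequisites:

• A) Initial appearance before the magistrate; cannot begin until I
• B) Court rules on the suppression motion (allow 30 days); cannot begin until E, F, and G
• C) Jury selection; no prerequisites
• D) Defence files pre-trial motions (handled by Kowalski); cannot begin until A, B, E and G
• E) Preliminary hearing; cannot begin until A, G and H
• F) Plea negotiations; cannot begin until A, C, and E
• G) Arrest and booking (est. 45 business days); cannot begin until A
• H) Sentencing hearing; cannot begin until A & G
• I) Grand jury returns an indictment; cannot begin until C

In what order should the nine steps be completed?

C I A G H E F B D

C has no prerequisites → C first.
Next only I has its prerequisites met → I.
A needed I, now all done → A.
Next only G has its prerequisites met → G.
Next only H has its prerequisites met → H.
That leaves E as the only ready step → E.
Next only F has its prerequisites met → F.
B needed E, F and G, now all done → B.
D needed A, B, E and G, now all done → D.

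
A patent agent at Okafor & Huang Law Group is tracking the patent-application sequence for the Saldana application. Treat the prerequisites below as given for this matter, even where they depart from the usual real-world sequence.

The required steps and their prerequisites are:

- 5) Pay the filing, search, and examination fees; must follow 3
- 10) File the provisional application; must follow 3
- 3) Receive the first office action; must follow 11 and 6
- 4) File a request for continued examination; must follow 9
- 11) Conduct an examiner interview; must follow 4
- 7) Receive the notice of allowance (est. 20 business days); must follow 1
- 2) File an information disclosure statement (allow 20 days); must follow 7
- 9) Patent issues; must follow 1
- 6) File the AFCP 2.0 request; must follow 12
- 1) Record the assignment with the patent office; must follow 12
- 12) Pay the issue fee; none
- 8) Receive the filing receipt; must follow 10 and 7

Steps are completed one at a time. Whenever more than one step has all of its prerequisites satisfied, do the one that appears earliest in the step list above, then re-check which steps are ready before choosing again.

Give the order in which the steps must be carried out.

12 6 1 7 2 9 4 11 3 5 10 8

Only 12 has no prerequisites, so it is first.
Now 6 and 1 have their prerequisites met. 6 is listed earlier, so 6 next.
1 needed 12, now all done → 1.
7 and 9 are both available; 7 is listed earlier → 7.
2 and 9 are both available; 2 is listed earlier → 2.
9 is the only step now ready → 9.
That leaves 4 as the only ready step → 4.
That leaves 11 as the only ready step → 11.
3 needed 11 and 6, now all done → 3.
5 and 10 are both available; 5 is listed earlier → 5.
10 needed 3, now all done → 10.
8 needed 10 and 7, now all done → 8.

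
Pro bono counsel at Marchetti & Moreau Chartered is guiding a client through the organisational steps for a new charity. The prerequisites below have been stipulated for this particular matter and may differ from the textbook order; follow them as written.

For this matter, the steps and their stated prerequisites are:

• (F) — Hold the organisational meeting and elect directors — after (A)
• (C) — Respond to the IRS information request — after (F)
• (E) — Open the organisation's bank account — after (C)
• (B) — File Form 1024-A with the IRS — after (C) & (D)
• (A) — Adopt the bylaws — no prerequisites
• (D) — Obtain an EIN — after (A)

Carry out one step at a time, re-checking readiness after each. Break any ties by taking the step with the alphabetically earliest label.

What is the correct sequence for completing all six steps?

(A), (D), (F), (C), (B), (E)

Only (A) has no prerequisites, so it is first.
Now (D) and (F) have their prerequisites met. (D) has the earlier label, so (D) next.
(F) needed (A), now all done → (F).
(C) needed (F), now all done → (C).
Now (B) and (E) have their prerequisites met. (B) has the earlier label, so (B) next.
(E) needed (C), now all done → (E).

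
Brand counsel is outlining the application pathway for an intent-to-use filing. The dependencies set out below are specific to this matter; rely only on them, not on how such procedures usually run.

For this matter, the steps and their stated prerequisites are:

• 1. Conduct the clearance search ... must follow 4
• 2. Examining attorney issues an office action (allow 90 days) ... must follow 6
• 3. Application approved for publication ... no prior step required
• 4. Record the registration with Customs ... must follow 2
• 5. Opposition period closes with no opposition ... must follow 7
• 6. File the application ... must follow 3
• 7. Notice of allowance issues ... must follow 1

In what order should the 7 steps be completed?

3, 6, 2, 4, 1, 7, 5

3 is the only step with nothing outstanding, so it goes first.
That leaves 6 as the only ready step → 6.
2 needed 6, now all done → 2.
4 needed 2, now all done → 4.
1 needed 4, now all done → 1.
7 needed 1, now all done → 7.
5 needed 7, now all done → 5.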